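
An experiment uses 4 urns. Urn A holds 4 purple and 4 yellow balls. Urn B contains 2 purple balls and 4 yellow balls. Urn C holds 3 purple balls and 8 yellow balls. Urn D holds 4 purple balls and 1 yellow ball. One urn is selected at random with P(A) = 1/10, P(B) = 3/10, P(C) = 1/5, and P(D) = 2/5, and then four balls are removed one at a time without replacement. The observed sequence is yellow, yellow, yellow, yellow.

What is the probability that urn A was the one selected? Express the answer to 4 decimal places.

0.0224

Compute the likelihood of the observed sequence for each case: P(data | urn A) = (4/8)(3/7)(2/6)(1/5) = 1/70; P(data | urn B) = (4/6)(3/5)(2/4)(1/3) = 1/15; P(data | urn C) = (8/11)(7/10)(6/9)(5/8) = 7/33; P(data | urn D) = (1/5)(0/4) = 0.
The prior-weighted likelihoods are 1/10 · 1/70 = 1/700, 3/10 · 1/15 = 1/50, 1/5 · 7/33 = 7/165, 2/5 · 0 = 0; with total 59/924.
Hence P(urn A | data) = (1/700) / (59/924) = 33/1475.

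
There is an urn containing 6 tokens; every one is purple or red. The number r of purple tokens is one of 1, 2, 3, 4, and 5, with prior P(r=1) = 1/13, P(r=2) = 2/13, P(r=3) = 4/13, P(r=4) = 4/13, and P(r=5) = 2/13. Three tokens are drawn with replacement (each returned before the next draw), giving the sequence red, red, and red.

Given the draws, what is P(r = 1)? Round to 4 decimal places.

0.3165

The likelihood of the observed sequence under each hypothesis: P(data | r = 1) = (5/6)(5/6)(5/6) = 0.5787; P(data | r = 2) = (4/6)(4/6)(4/6) = 0.2963; P(data | r = 3) = (3/6)(3/6)(3/6) = 0.125; P(data | r = 4) = (2/6)(2/6)(2/6) = 0.037037; P(data | r = 5) = (1/6)(1/6)(1/6) = 0.0046296.
Weighting by the prior gives 1/13 · 0.5787 = 0.044516, 2/13 · 0.2963 = 0.045584, 4/13 · 0.125 = 0.038462, 4/13 · 0.037037 = 0.011396, 2/13 · 0.0046296 = 0.00071225; with total 0.14067.
Hence P(r = 1 | data) = (0.044516) / (0.14067) = 0.31646.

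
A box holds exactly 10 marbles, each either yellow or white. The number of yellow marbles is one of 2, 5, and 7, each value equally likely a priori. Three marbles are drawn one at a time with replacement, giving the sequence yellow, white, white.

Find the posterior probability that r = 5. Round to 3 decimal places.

The likelihood of the observed sequence under each hypothesis: P(data | r = 2) = (2/10)(8/10)(8/10) = 16/125; P(data | r = 5) = (5/10)(5/10)(5/10) = 1/8; P(data | r = 7) = (7/10)(3/10)(3/10) = 63/1000.
Multiplying each by its prior: 1/3 · 16/125 = 16/375, 1/3 · 1/8 = 1/24, 1/3 · 63/1000 = 21/1000; with total 79/750.
Therefore the posterior P(r = 5 | data) = (1/24) / (79/750) = 125/316.

0.396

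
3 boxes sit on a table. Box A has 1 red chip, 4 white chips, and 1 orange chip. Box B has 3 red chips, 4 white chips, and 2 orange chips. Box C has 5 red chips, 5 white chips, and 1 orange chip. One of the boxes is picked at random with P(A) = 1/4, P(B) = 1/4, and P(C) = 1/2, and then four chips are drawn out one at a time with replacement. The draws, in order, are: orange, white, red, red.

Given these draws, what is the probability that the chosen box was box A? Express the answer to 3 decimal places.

The likelihood of the observed sequence under each hypothesis: P(data | box A) = (1/6)(4/6)(1/6)(1/6) = 0.0030864; P(data | box B) = (2/9)(4/9)(3/9)(3/9) = 0.010974; P(data | box C) = (1/11)(5/11)(5/11)(5/11) = 0.0085377.
Weighting by the prior gives 1/4 · 0.0030864 = 0.0007716, 1/4 · 0.010974 = 0.0027435, 1/2 · 0.0085377 = 0.0042688; summing to 0.0077839.
By Bayes' rule, P(box A | data) = (0.0007716) / (0.0077839) = 0.099128.

0.099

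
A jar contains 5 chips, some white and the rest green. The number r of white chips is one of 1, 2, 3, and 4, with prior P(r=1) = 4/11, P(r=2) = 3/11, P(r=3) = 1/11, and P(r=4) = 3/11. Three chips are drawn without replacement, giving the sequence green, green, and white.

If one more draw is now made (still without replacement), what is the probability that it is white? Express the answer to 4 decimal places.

The likelihood of the observed sequence under each hypothesis: P(data | r = 1) = (4/5)(3/4)(1/3) = 1/5; P(data | r = 2) = (3/5)(2/4)(2/3) = 1/5; P(data | r = 3) = (2/5)(1/4)(3/3) = 1/10; P(data | r = 4) = (1/5)(0/4) = 0.
Multiplying each by its prior: 4/11 · 1/5 = 4/55, 3/11 · 1/5 = 3/55, 1/11 · 1/10 = 1/110, 3/11 · 0 = 0; these sum to 3/22.
Dividing through by the total gives posterior P(r = 1 | data) = 8/15, P(r = 2 | data) = 2/5, P(r = 3 | data) = 1/15, P(r = 4 | data) = 0.
So P(white next | data) = Σ P(white next | H) P(H | data) = (0)(8/15) + (1/2)(2/5) + (1)(1/15) = 4/15.

0.2667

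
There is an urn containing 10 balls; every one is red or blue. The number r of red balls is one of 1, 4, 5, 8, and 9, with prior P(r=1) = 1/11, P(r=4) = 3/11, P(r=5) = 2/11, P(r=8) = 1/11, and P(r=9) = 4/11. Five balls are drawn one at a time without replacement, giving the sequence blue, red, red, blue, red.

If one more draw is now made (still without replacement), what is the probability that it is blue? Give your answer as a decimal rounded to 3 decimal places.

0.606

For each hypothesis, P(data | H) works out to: P(data | r = 1) = (9/10)(1/9)(0/8) = 0; P(data | r = 4) = (6/10)(4/9)(3/8)(5/7)(2/6) = 0.02381; P(data | r = 5) = (5/10)(5/9)(4/8)(4/7)(3/6) = 0.039683; P(data | r = 8) = (2/10)(8/9)(7/8)(1/7)(6/6) = 0.022222; P(data | r = 9) = (1/10)(9/9)(8/8)(0/7) = 0.
Multiplying each by its prior: 1/11 · 0 = 0, 3/11 · 0.02381 = 0.0064935, 2/11 · 0.039683 = 0.007215, 1/11 · 0.022222 = 0.0020202, 4/11 · 0 = 0; with total 0.015729.
Dividing through by the total gives posterior P(r = 1 | data) = 0, P(r = 4 | data) = 0.41284, P(r = 5 | data) = 0.45872, P(r = 8 | data) = 0.12844, P(r = 9 | data) = 0.
Averaging over the posterior, P(blue next | data) = (4/5)(0.41284) + (3/5)(0.45872) + (0)(0.12844) = 0.6055.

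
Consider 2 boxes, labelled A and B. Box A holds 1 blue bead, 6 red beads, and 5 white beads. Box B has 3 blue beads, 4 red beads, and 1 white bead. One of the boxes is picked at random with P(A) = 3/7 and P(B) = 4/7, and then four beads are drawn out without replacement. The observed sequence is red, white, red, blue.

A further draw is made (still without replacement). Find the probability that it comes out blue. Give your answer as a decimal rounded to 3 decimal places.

For each hypothesis, P(data | H) works out to: P(data | box A) = (6/12)(5/11)(5/10)(1/9) = 0.012626; P(data | box B) = (4/8)(1/7)(3/6)(3/5) = 0.021429.
Multiplying each by its prior: 3/7 · 0.012626 = 0.0054113, 4/7 · 0.021429 = 0.012245; these sum to 0.017656.
Normalising, the posterior is P(box A | data) = 0.30648, P(box B | data) = 0.69352.
The predictive probability is P(blue next | data) = (0)(0.30648) + (1/2)(0.69352) = 0.34676.

0.347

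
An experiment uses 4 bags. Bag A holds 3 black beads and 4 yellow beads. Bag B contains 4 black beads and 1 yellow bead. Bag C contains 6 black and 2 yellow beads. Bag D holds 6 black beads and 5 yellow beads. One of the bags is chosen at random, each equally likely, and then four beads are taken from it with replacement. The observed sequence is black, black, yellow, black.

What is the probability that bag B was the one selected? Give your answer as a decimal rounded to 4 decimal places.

0.3135

For each hypothesis, P(data | H) works out to: P(data | bag A) = (3/7)(3/7)(4/7)(3/7) = 0.044981; P(data | bag B) = (4/5)(4/5)(1/5)(4/5) = 0.1024; P(data | bag C) = (6/8)(6/8)(2/8)(6/8) = 0.10547; P(data | bag D) = (6/11)(6/11)(5/11)(6/11) = 0.073765.
Weighting by the prior gives 1/4 · 0.044981 = 0.011245, 1/4 · 0.1024 = 0.0256, 1/4 · 0.10547 = 0.026367, 1/4 · 0.073765 = 0.018441; summing to 0.081654.
Therefore the posterior P(bag B | data) = (0.0256) / (0.081654) = 0.31352.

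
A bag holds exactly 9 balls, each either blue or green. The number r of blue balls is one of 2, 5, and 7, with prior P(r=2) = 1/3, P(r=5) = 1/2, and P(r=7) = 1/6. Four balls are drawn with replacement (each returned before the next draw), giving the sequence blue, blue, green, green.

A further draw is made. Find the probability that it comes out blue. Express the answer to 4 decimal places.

0.5068

The likelihood of the observed sequence under each hypothesis: P(data | r = 2) = (2/9)(2/9)(7/9)(7/9) = 0.029873; P(data | r = 5) = (5/9)(5/9)(4/9)(4/9) = 0.060966; P(data | r = 7) = (7/9)(7/9)(2/9)(2/9) = 0.029873.
The prior-weighted likelihoods are 1/3 · 0.029873 = 0.0099578, 1/2 · 0.060966 = 0.030483, 1/6 · 0.029873 = 0.0049789; these sum to 0.04542.
Normalising, the posterior is P(r = 2 | data) = 0.21924, P(r = 5 | data) = 0.67114, P(r = 7 | data) = 0.10962.
Averaging over the posterior, P(blue next | data) = (2/9)(0.21924) + (5/9)(0.67114) + (7/9)(0.10962) = 0.50684.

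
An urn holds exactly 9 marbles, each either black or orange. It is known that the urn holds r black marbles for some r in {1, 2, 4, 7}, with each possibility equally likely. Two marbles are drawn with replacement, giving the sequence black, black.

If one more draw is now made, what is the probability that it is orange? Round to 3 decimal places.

Under each hypothesis, the probability of the observed sequence is: P(data | r = 1) = (1/9)(1/9) = 1/81; P(data | r = 2) = (2/9)(2/9) = 4/81; P(data | r = 4) = (4/9)(4/9) = 16/81; P(data | r = 7) = (7/9)(7/9) = 49/81.
The prior-weighted likelihoods are 1/4 · 1/81 = 1/324, 1/4 · 4/81 = 1/81, 1/4 · 16/81 = 4/81, 1/4 · 49/81 = 49/324; with total 35/162.
Dividing through by the total gives posterior P(r = 1 | data) = 1/70, P(r = 2 | data) = 2/35, P(r = 4 | data) = 8/35, P(r = 7 | data) = 7/10.
The predictive probability is P(orange next | data) = (8/9)(1/70) + (7/9)(2/35) + (5/9)(8/35) + (2/9)(7/10) = 107/315.

0.340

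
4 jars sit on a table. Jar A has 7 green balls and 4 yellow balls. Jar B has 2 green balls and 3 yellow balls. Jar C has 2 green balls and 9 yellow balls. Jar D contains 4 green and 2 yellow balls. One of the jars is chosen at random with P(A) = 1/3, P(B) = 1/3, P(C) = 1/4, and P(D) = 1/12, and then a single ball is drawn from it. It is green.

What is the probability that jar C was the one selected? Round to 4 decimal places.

0.1018

Under each hypothesis, the probability of this draw is: P(data | jar A) = (7/11) = 7/11; P(data | jar B) = (2/5) = 2/5; P(data | jar C) = (2/11) = 2/11; P(data | jar D) = (4/6) = 2/3.
Weighting by the prior gives 1/3 · 7/11 = 7/33, 1/3 · 2/5 = 2/15, 1/4 · 2/11 = 1/22, 1/12 · 2/3 = 1/18; summing to 221/495.
So P(jar C | data) = (1/22) / (221/495) = 45/442.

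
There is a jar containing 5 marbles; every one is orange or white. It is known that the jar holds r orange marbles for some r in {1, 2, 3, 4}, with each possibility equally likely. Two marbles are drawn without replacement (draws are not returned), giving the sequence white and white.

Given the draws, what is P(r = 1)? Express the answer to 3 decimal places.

0.600

Under each hypothesis, the probability of the observed sequence is: P(data | r = 1) = (4/5)(3/4) = 3/5; P(data | r = 2) = (3/5)(2/4) = 3/10; P(data | r = 3) = (2/5)(1/4) = 1/10; P(data | r = 4) = (1/5)(0/4) = 0.
Weighting by the prior gives 1/4 · 3/5 = 3/20, 1/4 · 3/10 = 3/40, 1/4 · 1/10 = 1/40, 1/4 · 0 = 0; with total 1/4.
Therefore the posterior P(r = 1 | data) = (3/20) / (1/4) = 3/5.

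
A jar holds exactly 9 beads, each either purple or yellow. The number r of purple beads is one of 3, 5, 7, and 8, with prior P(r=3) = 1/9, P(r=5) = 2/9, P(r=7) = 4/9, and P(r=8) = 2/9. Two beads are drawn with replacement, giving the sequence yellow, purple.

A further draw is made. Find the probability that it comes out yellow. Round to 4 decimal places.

The likelihood of the observed sequence under each hypothesis: P(data | r = 3) = (6/9)(3/9) = 2/9; P(data | r = 5) = (4/9)(5/9) = 20/81; P(data | r = 7) = (2/9)(7/9) = 14/81; P(data | r = 8) = (1/9)(8/9) = 8/81.
Weighting by the prior gives 1/9 · 2/9 = 2/81, 2/9 · 20/81 = 40/729, 4/9 · 14/81 = 56/729, 2/9 · 8/81 = 16/729; summing to 130/729.
The posterior is then P(r = 3 | data) = 9/65, P(r = 5 | data) = 4/13, P(r = 7 | data) = 28/65, P(r = 8 | data) = 8/65.
The predictive probability is P(yellow next | data) = (2/3)(9/65) + (4/9)(4/13) + (2/9)(28/65) + (1/9)(8/65) = 22/65.

0.3385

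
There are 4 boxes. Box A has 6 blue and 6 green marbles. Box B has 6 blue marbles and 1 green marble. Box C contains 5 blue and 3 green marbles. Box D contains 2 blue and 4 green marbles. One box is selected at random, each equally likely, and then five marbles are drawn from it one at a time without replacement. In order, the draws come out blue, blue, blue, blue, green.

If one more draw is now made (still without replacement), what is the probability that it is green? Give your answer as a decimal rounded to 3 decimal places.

Under each hypothesis, the probability of the observed sequence is: P(data | box A) = (6/12)(5/11)(4/10)(3/9)(6/8) = 0.022727; P(data | box B) = (6/7)(5/6)(4/5)(3/4)(1/3) = 0.14286; P(data | box C) = (5/8)(4/7)(3/6)(2/5)(3/4) = 0.053571; P(data | box D) = (2/6)(1/5)(0/4) = 0.
The prior-weighted likelihoods are 1/4 · 0.022727 = 0.0056818, 1/4 · 0.14286 = 0.035714, 1/4 · 0.053571 = 0.013393, 1/4 · 0 = 0; with total 0.054789.
Dividing through by the total gives posterior P(box A | data) = 0.1037, P(box B | data) = 0.65185, P(box C | data) = 0.24444, P(box D | data) = 0.
So P(green next | data) = Σ P(green next | H) P(H | data) = (5/7)(0.1037) + (0)(0.65185) + (2/3)(0.24444) = 0.23704.

0.237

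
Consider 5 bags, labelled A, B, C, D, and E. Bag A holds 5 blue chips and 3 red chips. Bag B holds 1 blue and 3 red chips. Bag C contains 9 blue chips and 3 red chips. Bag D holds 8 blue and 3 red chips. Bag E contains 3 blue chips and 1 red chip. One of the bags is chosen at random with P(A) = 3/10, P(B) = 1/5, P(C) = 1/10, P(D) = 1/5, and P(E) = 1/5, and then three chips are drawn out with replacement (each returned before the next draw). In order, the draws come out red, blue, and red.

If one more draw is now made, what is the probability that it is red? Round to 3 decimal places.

The likelihood of the observed sequence under each hypothesis: P(data | bag A) = (3/8)(5/8)(3/8) = 0.087891; P(data | bag B) = (3/4)(1/4)(3/4) = 0.14062; P(data | bag C) = (3/12)(9/12)(3/12) = 0.046875; P(data | bag D) = (3/11)(8/11)(3/11) = 0.054095; P(data | bag E) = (1/4)(3/4)(1/4) = 0.046875.
The prior-weighted likelihoods are 3/10 · 0.087891 = 0.026367, 1/5 · 0.14062 = 0.028125, 1/10 · 0.046875 = 0.0046875, 1/5 · 0.054095 = 0.010819, 1/5 · 0.046875 = 0.009375; with total 0.079374.
The posterior is then P(bag A | data) = 0.33219, P(bag B | data) = 0.35434, P(bag C | data) = 0.059056, P(bag D | data) = 0.1363, P(bag E | data) = 0.11811.
So P(red next | data) = Σ P(red next | H) P(H | data) = (3/8)(0.33219) + (3/4)(0.35434) + (1/4)(0.059056) + (3/11)(0.1363) + (1/4)(0.11811) = 0.47179.

0.472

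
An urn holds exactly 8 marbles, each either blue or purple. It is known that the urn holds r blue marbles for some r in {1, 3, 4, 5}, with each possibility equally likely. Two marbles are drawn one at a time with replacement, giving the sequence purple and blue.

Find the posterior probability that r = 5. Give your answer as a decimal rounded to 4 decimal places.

Compute the likelihood of the observed sequence for each case: P(data | r = 1) = (7/8)(1/8) = 7/64; P(data | r = 3) = (5/8)(3/8) = 15/64; P(data | r = 4) = (4/8)(4/8) = 1/4; P(data | r = 5) = (3/8)(5/8) = 15/64.
Weighting by the prior gives 1/4 · 7/64 = 7/256, 1/4 · 15/64 = 15/256, 1/4 · 1/4 = 1/16, 1/4 · 15/64 = 15/256; summing to 53/256.
By Bayes' rule, P(r = 5 | data) = (15/256) / (53/256) = 15/53.

0.2830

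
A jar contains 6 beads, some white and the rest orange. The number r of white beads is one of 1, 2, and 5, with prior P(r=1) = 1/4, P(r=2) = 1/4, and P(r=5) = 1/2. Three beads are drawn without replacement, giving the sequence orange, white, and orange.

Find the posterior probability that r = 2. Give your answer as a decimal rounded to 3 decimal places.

The likelihood of the observed sequence under each hypothesis: P(data | r = 1) = (5/6)(1/5)(4/4) = 1/6; P(data | r = 2) = (4/6)(2/5)(3/4) = 1/5; P(data | r = 5) = (1/6)(5/5)(0/4) = 0.
Multiplying each by its prior: 1/4 · 1/6 = 1/24, 1/4 · 1/5 = 1/20, 1/2 · 0 = 0; with total 11/120.
By Bayes' rule, P(r = 2 | data) = (1/20) / (11/120) = 6/11.

0.545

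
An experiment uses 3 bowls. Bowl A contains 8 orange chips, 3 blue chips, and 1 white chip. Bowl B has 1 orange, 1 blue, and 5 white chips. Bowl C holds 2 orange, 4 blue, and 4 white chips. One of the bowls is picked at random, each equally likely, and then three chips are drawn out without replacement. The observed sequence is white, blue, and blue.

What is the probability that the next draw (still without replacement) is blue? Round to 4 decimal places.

For each hypothesis, P(data | H) works out to: P(data | bowl A) = (1/12)(3/11)(2/10) = 0.0045455; P(data | bowl B) = (5/7)(1/6)(0/5) = 0; P(data | bowl C) = (4/10)(4/9)(3/8) = 0.066667.
Weighting by the prior gives 1/3 · 0.0045455 = 0.0015152, 1/3 · 0 = 0, 1/3 · 0.066667 = 0.022222; these sum to 0.023737.
Dividing through by the total gives posterior P(bowl A | data) = 0.06383, P(bowl B | data) = 0, P(bowl C | data) = 0.93617.
So P(blue next | data) = Σ P(blue next | H) P(H | data) = (1/9)(0.06383) + (2/7)(0.93617) = 0.27457.

0.2746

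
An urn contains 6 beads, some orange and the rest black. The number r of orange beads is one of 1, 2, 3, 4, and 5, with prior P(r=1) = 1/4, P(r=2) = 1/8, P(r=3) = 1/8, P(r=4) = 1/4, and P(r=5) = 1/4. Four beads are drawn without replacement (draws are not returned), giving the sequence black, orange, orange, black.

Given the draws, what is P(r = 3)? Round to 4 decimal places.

0.3333

The likelihood of the observed sequence under each hypothesis: P(data | r = 1) = (5/6)(1/5)(0/4) = 0; P(data | r = 2) = (4/6)(2/5)(1/4)(3/3) = 1/15; P(data | r = 3) = (3/6)(3/5)(2/4)(2/3) = 1/10; P(data | r = 4) = (2/6)(4/5)(3/4)(1/3) = 1/15; P(data | r = 5) = (1/6)(5/5)(4/4)(0/3) = 0.
Weighting by the prior gives 1/4 · 0 = 0, 1/8 · 1/15 = 1/120, 1/8 · 1/10 = 1/80, 1/4 · 1/15 = 1/60, 1/4 · 0 = 0; summing to 3/80.
Therefore the posterior P(r = 3 | data) = (1/80) / (3/80) = 1/3.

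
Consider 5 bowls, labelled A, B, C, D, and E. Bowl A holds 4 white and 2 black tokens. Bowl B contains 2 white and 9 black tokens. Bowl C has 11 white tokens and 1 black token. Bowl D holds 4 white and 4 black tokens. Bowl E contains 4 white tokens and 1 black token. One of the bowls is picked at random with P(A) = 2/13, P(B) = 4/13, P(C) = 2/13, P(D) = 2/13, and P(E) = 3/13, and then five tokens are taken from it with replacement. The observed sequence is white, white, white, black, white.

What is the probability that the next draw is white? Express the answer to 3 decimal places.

0.756

For each hypothesis, P(data | H) works out to: P(data | bowl A) = (4/6)(4/6)(4/6)(2/6)(4/6) = 0.065844; P(data | bowl B) = (2/11)(2/11)(2/11)(9/11)(2/11) = 0.00089413; P(data | bowl C) = (11/12)(11/12)(11/12)(1/12)(11/12) = 0.058839; P(data | bowl D) = (4/8)(4/8)(4/8)(4/8)(4/8) = 0.03125; P(data | bowl E) = (4/5)(4/5)(4/5)(1/5)(4/5) = 0.08192.
Multiplying each by its prior: 2/13 · 0.065844 = 0.01013, 4/13 · 0.00089413 = 0.00027512, 2/13 · 0.058839 = 0.0090521, 2/13 · 0.03125 = 0.0048077, 3/13 · 0.08192 = 0.018905; these sum to 0.043169.
The posterior is then P(bowl A | data) = 0.23465, P(bowl B | data) = 0.0063729, P(bowl C | data) = 0.20969, P(bowl D | data) = 0.11137, P(bowl E | data) = 0.43792.
Averaging over the posterior, P(white next | data) = (2/3)(0.23465) + (2/11)(0.0063729) + (11/12)(0.20969) + (1/2)(0.11137) + (4/5)(0.43792) = 0.75583.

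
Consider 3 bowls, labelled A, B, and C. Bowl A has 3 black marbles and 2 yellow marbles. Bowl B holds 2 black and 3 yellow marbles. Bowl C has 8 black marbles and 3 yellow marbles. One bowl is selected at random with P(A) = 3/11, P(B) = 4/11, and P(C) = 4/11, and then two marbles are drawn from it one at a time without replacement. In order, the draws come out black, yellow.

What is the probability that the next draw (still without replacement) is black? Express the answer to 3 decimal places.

0.565

Under each hypothesis, the probability of the observed sequence is: P(data | bowl A) = (3/5)(2/4) = 0.3; P(data | bowl B) = (2/5)(3/4) = 0.3; P(data | bowl C) = (8/11)(3/10) = 0.21818.
Weighting by the prior gives 3/11 · 0.3 = 0.081818, 4/11 · 0.3 = 0.10909, 4/11 · 0.21818 = 0.079339; summing to 0.27025.
Normalising, the posterior is P(bowl A | data) = 0.30275, P(bowl B | data) = 0.40367, P(bowl C | data) = 0.29358.
Averaging over the posterior, P(black next | data) = (2/3)(0.30275) + (1/3)(0.40367) + (7/9)(0.29358) = 0.56473.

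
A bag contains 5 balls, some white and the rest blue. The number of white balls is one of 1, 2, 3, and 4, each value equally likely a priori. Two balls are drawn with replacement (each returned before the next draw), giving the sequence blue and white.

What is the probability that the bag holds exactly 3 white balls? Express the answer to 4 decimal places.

0.3000

The likelihood of the observed sequence under each hypothesis: P(data | r = 1) = (4/5)(1/5) = 4/25; P(data | r = 2) = (3/5)(2/5) = 6/25; P(data | r = 3) = (2/5)(3/5) = 6/25; P(data | r = 4) = (1/5)(4/5) = 4/25.
The prior-weighted likelihoods are 1/4 · 4/25 = 1/25, 1/4 · 6/25 = 3/50, 1/4 · 6/25 = 3/50, 1/4 · 4/25 = 1/25; with total 1/5.
By Bayes' rule, P(r = 3 | data) = (3/50) / (1/5) = 3/10.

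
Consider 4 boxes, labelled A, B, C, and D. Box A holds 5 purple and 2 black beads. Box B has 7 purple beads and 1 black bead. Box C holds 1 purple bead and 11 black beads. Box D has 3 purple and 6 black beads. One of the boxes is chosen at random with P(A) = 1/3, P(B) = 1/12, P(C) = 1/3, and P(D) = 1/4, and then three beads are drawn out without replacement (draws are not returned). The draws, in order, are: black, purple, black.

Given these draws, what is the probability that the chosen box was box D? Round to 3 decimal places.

For each hypothesis, P(data | H) works out to: P(data | box A) = (2/7)(5/6)(1/5) = 0.047619; P(data | box B) = (1/8)(7/7)(0/6) = 0; P(data | box C) = (11/12)(1/11)(10/10) = 0.083333; P(data | box D) = (6/9)(3/8)(5/7) = 0.17857.
Multiplying each by its prior: 1/3 · 0.047619 = 0.015873, 1/12 · 0 = 0, 1/3 · 0.083333 = 0.027778, 1/4 · 0.17857 = 0.044643; these sum to 0.088294.
Hence P(box D | data) = (0.044643) / (0.088294) = 0.50562.

0.506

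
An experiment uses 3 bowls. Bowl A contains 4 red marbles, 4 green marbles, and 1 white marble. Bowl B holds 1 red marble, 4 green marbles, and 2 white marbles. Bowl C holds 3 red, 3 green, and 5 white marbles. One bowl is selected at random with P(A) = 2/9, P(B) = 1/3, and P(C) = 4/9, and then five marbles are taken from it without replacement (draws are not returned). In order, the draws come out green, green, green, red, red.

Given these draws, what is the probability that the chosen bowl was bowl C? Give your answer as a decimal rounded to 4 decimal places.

0.0638

Compute the likelihood of the observed sequence for each case: P(data | bowl A) = (4/9)(3/8)(2/7)(4/6)(3/5) = 0.019048; P(data | bowl B) = (4/7)(3/6)(2/5)(1/4)(0/3) = 0; P(data | bowl C) = (3/11)(2/10)(1/9)(3/8)(2/7) = 0.00064935.
Multiplying each by its prior: 2/9 · 0.019048 = 0.0042328, 1/3 · 0 = 0, 4/9 · 0.00064935 = 0.0002886; these sum to 0.0045214.
Hence P(bowl C | data) = (0.0002886) / (0.0045214) = 0.06383.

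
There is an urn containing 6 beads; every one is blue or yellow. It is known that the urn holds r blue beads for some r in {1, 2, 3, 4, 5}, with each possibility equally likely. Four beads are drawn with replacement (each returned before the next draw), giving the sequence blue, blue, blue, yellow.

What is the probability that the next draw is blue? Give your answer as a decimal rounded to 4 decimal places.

Compute the likelihood of the observed sequence for each case: P(data | r = 1) = (1/6)(1/6)(1/6)(5/6) = 0.003858; P(data | r = 2) = (2/6)(2/6)(2/6)(4/6) = 0.024691; P(data | r = 3) = (3/6)(3/6)(3/6)(3/6) = 0.0625; P(data | r = 4) = (4/6)(4/6)(4/6)(2/6) = 0.098765; P(data | r = 5) = (5/6)(5/6)(5/6)(1/6) = 0.096451.
Weighting by the prior gives 1/5 · 0.003858 = 0.0007716, 1/5 · 0.024691 = 0.0049383, 1/5 · 0.0625 = 0.0125, 1/5 · 0.098765 = 0.019753, 1/5 · 0.096451 = 0.01929; these sum to 0.057253.
The posterior is then P(r = 1 | data) = 0.013477, P(r = 2 | data) = 0.086253, P(r = 3 | data) = 0.21833, P(r = 4 | data) = 0.34501, P(r = 5 | data) = 0.33693.
So P(blue next | data) = Σ P(blue next | H) P(H | data) = (1/6)(0.013477) + (1/3)(0.086253) + (1/2)(0.21833) + (2/3)(0.34501) + (5/6)(0.33693) = 0.65094.

0.6509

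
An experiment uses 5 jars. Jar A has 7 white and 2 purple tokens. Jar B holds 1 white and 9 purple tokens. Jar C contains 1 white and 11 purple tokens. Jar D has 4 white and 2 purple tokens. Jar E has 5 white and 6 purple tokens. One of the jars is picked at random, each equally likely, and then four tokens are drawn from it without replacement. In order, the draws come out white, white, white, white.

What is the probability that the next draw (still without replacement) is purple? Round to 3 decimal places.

Compute the likelihood of the observed sequence for each case: P(data | jar A) = (7/9)(6/8)(5/7)(4/6) = 0.27778; P(data | jar B) = (1/10)(0/9) = 0; P(data | jar C) = (1/12)(0/11) = 0; P(data | jar D) = (4/6)(3/5)(2/4)(1/3) = 0.066667; P(data | jar E) = (5/11)(4/10)(3/9)(2/8) = 0.015152.
The prior-weighted likelihoods are 1/5 · 0.27778 = 0.055556, 1/5 · 0 = 0, 1/5 · 0 = 0, 1/5 · 0.066667 = 0.013333, 1/5 · 0.015152 = 0.0030303; with total 0.071919.
The posterior is then P(jar A | data) = 0.77247, P(jar B | data) = 0, P(jar C | data) = 0, P(jar D | data) = 0.18539, P(jar E | data) = 0.042135.
Averaging over the posterior, P(purple next | data) = (2/5)(0.77247) + (1)(0.18539) + (6/7)(0.042135) = 0.5305.

0.530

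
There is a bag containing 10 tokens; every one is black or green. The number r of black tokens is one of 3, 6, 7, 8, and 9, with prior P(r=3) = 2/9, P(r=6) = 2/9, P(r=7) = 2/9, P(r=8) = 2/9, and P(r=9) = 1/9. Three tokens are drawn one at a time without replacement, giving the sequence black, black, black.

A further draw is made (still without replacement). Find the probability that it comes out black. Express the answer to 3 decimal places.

Under each hypothesis, the probability of the observed sequence is: P(data | r = 3) = (3/10)(2/9)(1/8) = 1/120; P(data | r = 6) = (6/10)(5/9)(4/8) = 1/6; P(data | r = 7) = (7/10)(6/9)(5/8) = 7/24; P(data | r = 8) = (8/10)(7/9)(6/8) = 7/15; P(data | r = 9) = (9/10)(8/9)(7/8) = 7/10.
The prior-weighted likelihoods are 2/9 · 1/120 = 1/540, 2/9 · 1/6 = 1/27, 2/9 · 7/24 = 7/108, 2/9 · 7/15 = 14/135, 1/9 · 7/10 = 7/90; with total 77/270.
Dividing through by the total gives posterior P(r = 3 | data) = 1/154, P(r = 6 | data) = 10/77, P(r = 7 | data) = 5/22, P(r = 8 | data) = 4/11, P(r = 9 | data) = 3/11.
Averaging over the posterior, P(black next | data) = (0)(1/154) + (3/7)(10/77) + (4/7)(5/22) + (5/7)(4/11) + (6/7)(3/11) = 366/539.

0.679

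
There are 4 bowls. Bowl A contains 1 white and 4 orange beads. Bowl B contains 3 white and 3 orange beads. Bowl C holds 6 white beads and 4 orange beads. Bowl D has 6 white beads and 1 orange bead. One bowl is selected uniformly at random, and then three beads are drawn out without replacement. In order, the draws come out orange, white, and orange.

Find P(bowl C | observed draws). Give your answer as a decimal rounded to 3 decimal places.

0.222

Under each hypothesis, the probability of the observed sequence is: P(data | bowl A) = (4/5)(1/4)(3/3) = 1/5; P(data | bowl B) = (3/6)(3/5)(2/4) = 3/20; P(data | bowl C) = (4/10)(6/9)(3/8) = 1/10; P(data | bowl D) = (1/7)(6/6)(0/5) = 0.
Multiplying each by its prior: 1/4 · 1/5 = 1/20, 1/4 · 3/20 = 3/80, 1/4 · 1/10 = 1/40, 1/4 · 0 = 0; these sum to 9/80.
Therefore the posterior P(bowl C | data) = (1/40) / (9/80) = 2/9.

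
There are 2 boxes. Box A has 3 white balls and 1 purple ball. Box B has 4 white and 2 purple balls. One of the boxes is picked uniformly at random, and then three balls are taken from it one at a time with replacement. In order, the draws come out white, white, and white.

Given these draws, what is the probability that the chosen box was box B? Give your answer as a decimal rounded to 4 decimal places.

0.4126

Compute the likelihood of the observed sequence for each case: P(data | box A) = (3/4)(3/4)(3/4) = 0.42188; P(data | box B) = (4/6)(4/6)(4/6) = 0.2963.
Multiplying each by its prior: 1/2 · 0.42188 = 0.21094, 1/2 · 0.2963 = 0.14815; summing to 0.35909.
So P(box B | data) = (0.14815) / (0.35909) = 0.41257.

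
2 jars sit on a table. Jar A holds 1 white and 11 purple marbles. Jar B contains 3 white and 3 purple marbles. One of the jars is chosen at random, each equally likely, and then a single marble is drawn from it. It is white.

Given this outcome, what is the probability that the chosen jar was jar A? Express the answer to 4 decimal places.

For each hypothesis, P(data | H) works out to: P(data | jar A) = (1/12) = 1/12; P(data | jar B) = (3/6) = 1/2.
Weighting by the prior gives 1/2 · 1/12 = 1/24, 1/2 · 1/2 = 1/4; summing to 7/24.
So P(jar A | data) = (1/24) / (7/24) = 1/7.

0.1429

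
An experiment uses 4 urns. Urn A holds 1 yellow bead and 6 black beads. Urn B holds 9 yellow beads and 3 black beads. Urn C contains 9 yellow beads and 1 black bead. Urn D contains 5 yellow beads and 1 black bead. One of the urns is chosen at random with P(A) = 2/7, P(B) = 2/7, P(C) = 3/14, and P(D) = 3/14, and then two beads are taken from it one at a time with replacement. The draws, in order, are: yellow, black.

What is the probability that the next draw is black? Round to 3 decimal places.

0.365

For each hypothesis, P(data | H) works out to: P(data | urn A) = (1/7)(6/7) = 0.12245; P(data | urn B) = (9/12)(3/12) = 0.1875; P(data | urn C) = (9/10)(1/10) = 0.09; P(data | urn D) = (5/6)(1/6) = 0.13889.
The prior-weighted likelihoods are 2/7 · 0.12245 = 0.034985, 2/7 · 0.1875 = 0.053571, 3/14 · 0.09 = 0.019286, 3/14 · 0.13889 = 0.029762; these sum to 0.1376.
Dividing through by the total gives posterior P(urn A | data) = 0.25425, P(urn B | data) = 0.38931, P(urn C | data) = 0.14015, P(urn D | data) = 0.21629.
The predictive probability is P(black next | data) = (6/7)(0.25425) + (1/4)(0.38931) + (1/10)(0.14015) + (1/6)(0.21629) = 0.36532.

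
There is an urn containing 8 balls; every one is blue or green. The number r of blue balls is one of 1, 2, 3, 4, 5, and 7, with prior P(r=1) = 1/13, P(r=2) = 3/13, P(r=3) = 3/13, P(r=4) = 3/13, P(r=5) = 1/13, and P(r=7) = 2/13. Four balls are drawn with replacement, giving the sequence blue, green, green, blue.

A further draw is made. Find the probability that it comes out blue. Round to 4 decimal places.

Compute the likelihood of the observed sequence for each case: P(data | r = 1) = (1/8)(7/8)(7/8)(1/8) = 0.011963; P(data | r = 2) = (2/8)(6/8)(6/8)(2/8) = 0.035156; P(data | r = 3) = (3/8)(5/8)(5/8)(3/8) = 0.054932; P(data | r = 4) = (4/8)(4/8)(4/8)(4/8) = 0.0625; P(data | r = 5) = (5/8)(3/8)(3/8)(5/8) = 0.054932; P(data | r = 7) = (7/8)(1/8)(1/8)(7/8) = 0.011963.
Weighting by the prior gives 1/13 · 0.011963 = 0.00092022, 3/13 · 0.035156 = 0.008113, 3/13 · 0.054932 = 0.012677, 3/13 · 0.0625 = 0.014423, 1/13 · 0.054932 = 0.0042255, 2/13 · 0.011963 = 0.0018404; summing to 0.042199.
The posterior is then P(r = 1 | data) = 0.021807, P(r = 2 | data) = 0.19226, P(r = 3 | data) = 0.3004, P(r = 4 | data) = 0.34179, P(r = 5 | data) = 0.10013, P(r = 7 | data) = 0.043614.
Averaging over the posterior, P(blue next | data) = (1/8)(0.021807) + (1/4)(0.19226) + (3/8)(0.3004) + (1/2)(0.34179) + (5/8)(0.10013) + (7/8)(0.043614) = 0.43508.

0.4351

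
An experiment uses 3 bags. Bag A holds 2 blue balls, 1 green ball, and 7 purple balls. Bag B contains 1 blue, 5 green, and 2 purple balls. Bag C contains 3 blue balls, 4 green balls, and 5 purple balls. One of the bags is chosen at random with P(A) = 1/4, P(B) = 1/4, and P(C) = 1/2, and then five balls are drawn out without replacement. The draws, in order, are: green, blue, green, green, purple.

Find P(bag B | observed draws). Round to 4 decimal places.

For each hypothesis, P(data | H) works out to: P(data | bag A) = (1/10)(2/9)(0/8) = 0; P(data | bag B) = (5/8)(1/7)(4/6)(3/5)(2/4) = 0.017857; P(data | bag C) = (4/12)(3/11)(3/10)(2/9)(5/8) = 0.0037879.
Weighting by the prior gives 1/4 · 0 = 0, 1/4 · 0.017857 = 0.0044643, 1/2 · 0.0037879 = 0.0018939; these sum to 0.0063582.
So P(bag B | data) = (0.0044643) / (0.0063582) = 0.70213.

0.7021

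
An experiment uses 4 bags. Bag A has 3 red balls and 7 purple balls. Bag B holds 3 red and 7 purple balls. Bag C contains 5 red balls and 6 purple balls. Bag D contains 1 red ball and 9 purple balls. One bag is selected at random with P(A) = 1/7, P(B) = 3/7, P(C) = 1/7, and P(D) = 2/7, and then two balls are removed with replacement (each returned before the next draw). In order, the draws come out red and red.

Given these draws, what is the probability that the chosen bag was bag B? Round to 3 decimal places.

0.460

Under each hypothesis, the probability of the observed sequence is: P(data | bag A) = (3/10)(3/10) = 0.09; P(data | bag B) = (3/10)(3/10) = 0.09; P(data | bag C) = (5/11)(5/11) = 0.20661; P(data | bag D) = (1/10)(1/10) = 0.01.
The prior-weighted likelihoods are 1/7 · 0.09 = 0.012857, 3/7 · 0.09 = 0.038571, 1/7 · 0.20661 = 0.029516, 2/7 · 0.01 = 0.0028571; summing to 0.083802.
Hence P(bag B | data) = (0.038571) / (0.083802) = 0.46027.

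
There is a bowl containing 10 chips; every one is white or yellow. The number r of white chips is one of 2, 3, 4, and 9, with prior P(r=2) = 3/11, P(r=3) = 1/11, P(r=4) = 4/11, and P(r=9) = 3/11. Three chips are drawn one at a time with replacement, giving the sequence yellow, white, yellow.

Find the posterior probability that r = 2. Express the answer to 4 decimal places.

0.3386

For each hypothesis, P(data | H) works out to: P(data | r = 2) = (8/10)(2/10)(8/10) = 0.128; P(data | r = 3) = (7/10)(3/10)(7/10) = 0.147; P(data | r = 4) = (6/10)(4/10)(6/10) = 0.144; P(data | r = 9) = (1/10)(9/10)(1/10) = 0.009.
The prior-weighted likelihoods are 3/11 · 0.128 = 0.034909, 1/11 · 0.147 = 0.013364, 4/11 · 0.144 = 0.052364, 3/11 · 0.009 = 0.0024545; with total 0.10309.
Hence P(r = 2 | data) = (0.034909) / (0.10309) = 0.33862.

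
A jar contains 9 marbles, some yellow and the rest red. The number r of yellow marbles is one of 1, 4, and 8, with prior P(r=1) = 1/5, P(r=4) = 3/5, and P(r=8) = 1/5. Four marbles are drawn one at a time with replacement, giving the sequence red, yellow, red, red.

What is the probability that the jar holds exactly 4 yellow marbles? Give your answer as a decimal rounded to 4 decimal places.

For each hypothesis, P(data | H) works out to: P(data | r = 1) = (8/9)(1/9)(8/9)(8/9) = 0.078037; P(data | r = 4) = (5/9)(4/9)(5/9)(5/9) = 0.076208; P(data | r = 8) = (1/9)(8/9)(1/9)(1/9) = 0.0012193.
The prior-weighted likelihoods are 1/5 · 0.078037 = 0.015607, 3/5 · 0.076208 = 0.045725, 1/5 · 0.0012193 = 0.00024387; these sum to 0.061576.
By Bayes' rule, P(r = 4 | data) = (0.045725) / (0.061576) = 0.74257.

0.7426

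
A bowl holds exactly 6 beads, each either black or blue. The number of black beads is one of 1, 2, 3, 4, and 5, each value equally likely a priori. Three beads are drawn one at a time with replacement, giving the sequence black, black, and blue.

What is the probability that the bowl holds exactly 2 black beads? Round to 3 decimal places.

Compute the likelihood of the observed sequence for each case: P(data | r = 1) = (1/6)(1/6)(5/6) = 5/216; P(data | r = 2) = (2/6)(2/6)(4/6) = 2/27; P(data | r = 3) = (3/6)(3/6)(3/6) = 1/8; P(data | r = 4) = (4/6)(4/6)(2/6) = 4/27; P(data | r = 5) = (5/6)(5/6)(1/6) = 25/216.
The prior-weighted likelihoods are 1/5 · 5/216 = 1/216, 1/5 · 2/27 = 2/135, 1/5 · 1/8 = 1/40, 1/5 · 4/27 = 4/135, 1/5 · 25/216 = 5/216; with total 7/72.
Hence P(r = 2 | data) = (2/135) / (7/72) = 16/105.

0.152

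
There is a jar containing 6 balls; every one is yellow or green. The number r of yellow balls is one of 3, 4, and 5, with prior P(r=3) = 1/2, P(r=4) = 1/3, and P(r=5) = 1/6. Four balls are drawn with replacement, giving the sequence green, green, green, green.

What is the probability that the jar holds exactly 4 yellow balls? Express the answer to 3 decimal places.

0.116

Under each hypothesis, the probability of the observed sequence is: P(data | r = 3) = (3/6)(3/6)(3/6)(3/6) = 0.0625; P(data | r = 4) = (2/6)(2/6)(2/6)(2/6) = 0.012346; P(data | r = 5) = (1/6)(1/6)(1/6)(1/6) = 0.0007716.
Weighting by the prior gives 1/2 · 0.0625 = 0.03125, 1/3 · 0.012346 = 0.0041152, 1/6 · 0.0007716 = 0.0001286; these sum to 0.035494.
Therefore the posterior P(r = 4 | data) = (0.0041152) / (0.035494) = 0.11594.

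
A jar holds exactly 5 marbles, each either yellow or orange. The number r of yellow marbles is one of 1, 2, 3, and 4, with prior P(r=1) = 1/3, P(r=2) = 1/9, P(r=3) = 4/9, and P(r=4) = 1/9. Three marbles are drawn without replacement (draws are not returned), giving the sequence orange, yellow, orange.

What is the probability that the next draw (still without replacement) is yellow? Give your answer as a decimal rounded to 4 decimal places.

Compute the likelihood of the observed sequence for each case: P(data | r = 1) = (4/5)(1/4)(3/3) = 1/5; P(data | r = 2) = (3/5)(2/4)(2/3) = 1/5; P(data | r = 3) = (2/5)(3/4)(1/3) = 1/10; P(data | r = 4) = (1/5)(4/4)(0/3) = 0.
Weighting by the prior gives 1/3 · 1/5 = 1/15, 1/9 · 1/5 = 1/45, 4/9 · 1/10 = 2/45, 1/9 · 0 = 0; with total 2/15.
The posterior is then P(r = 1 | data) = 1/2, P(r = 2 | data) = 1/6, P(r = 3 | data) = 1/3, P(r = 4 | data) = 0.
So P(yellow next | data) = Σ P(yellow next | H) P(H | data) = (0)(1/2) + (1/2)(1/6) + (1)(1/3) = 5/12.

0.4167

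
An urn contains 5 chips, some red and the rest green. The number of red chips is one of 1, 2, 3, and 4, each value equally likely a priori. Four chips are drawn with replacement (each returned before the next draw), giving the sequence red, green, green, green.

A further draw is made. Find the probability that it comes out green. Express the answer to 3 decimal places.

The likelihood of the observed sequence under each hypothesis: P(data | r = 1) = (1/5)(4/5)(4/5)(4/5) = 0.1024; P(data | r = 2) = (2/5)(3/5)(3/5)(3/5) = 0.0864; P(data | r = 3) = (3/5)(2/5)(2/5)(2/5) = 0.0384; P(data | r = 4) = (4/5)(1/5)(1/5)(1/5) = 0.0064.
Weighting by the prior gives 1/4 · 0.1024 = 0.0256, 1/4 · 0.0864 = 0.0216, 1/4 · 0.0384 = 0.0096, 1/4 · 0.0064 = 0.0016; these sum to 0.0584.
Normalising, the posterior is P(r = 1 | data) = 0.43836, P(r = 2 | data) = 0.36986, P(r = 3 | data) = 0.16438, P(r = 4 | data) = 0.027397.
So P(green next | data) = Σ P(green next | H) P(H | data) = (4/5)(0.43836) + (3/5)(0.36986) + (2/5)(0.16438) + (1/5)(0.027397) = 0.64384.

0.644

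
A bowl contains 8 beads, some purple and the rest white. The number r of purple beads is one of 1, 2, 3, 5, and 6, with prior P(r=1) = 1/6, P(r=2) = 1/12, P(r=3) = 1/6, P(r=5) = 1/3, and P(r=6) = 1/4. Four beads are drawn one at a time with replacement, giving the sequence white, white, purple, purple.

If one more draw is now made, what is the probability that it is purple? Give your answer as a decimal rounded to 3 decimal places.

For each hypothesis, P(data | H) works out to: P(data | r = 1) = (7/8)(7/8)(1/8)(1/8) = 0.011963; P(data | r = 2) = (6/8)(6/8)(2/8)(2/8) = 0.035156; P(data | r = 3) = (5/8)(5/8)(3/8)(3/8) = 0.054932; P(data | r = 5) = (3/8)(3/8)(5/8)(5/8) = 0.054932; P(data | r = 6) = (2/8)(2/8)(6/8)(6/8) = 0.035156.
Weighting by the prior gives 1/6 · 0.011963 = 0.0019938, 1/12 · 0.035156 = 0.0029297, 1/6 · 0.054932 = 0.0091553, 1/3 · 0.054932 = 0.018311, 1/4 · 0.035156 = 0.0087891; these sum to 0.041178.
Dividing through by the total gives posterior P(r = 1 | data) = 0.048419, P(r = 2 | data) = 0.071146, P(r = 3 | data) = 0.22233, P(r = 5 | data) = 0.44466, P(r = 6 | data) = 0.21344.
The predictive probability is P(purple next | data) = (1/8)(0.048419) + (1/4)(0.071146) + (3/8)(0.22233) + (5/8)(0.44466) + (3/4)(0.21344) = 0.54521.

0.545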